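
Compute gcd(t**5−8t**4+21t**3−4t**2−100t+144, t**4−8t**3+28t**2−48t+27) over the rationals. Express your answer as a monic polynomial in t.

t**2−4t+9

By polynomial division,
  t**5−8t**4+21t**3−4t**2−100t+144 = (t)(t**4−8t**3+28t**2−48t+27) + (−7t**3+44t**2−127t+144)
  t**4−8t**3+28t**2−48t+27 = (−(1/7)t+12/49)(−7t**3+44t**2−127t+144) + (−(45/49)t**2+(180/49)t−405/49)
  −7t**3+44t**2−127t+144 = ((343/45)t−784/45)(−(45/49)t**2+(180/49)t−405/49) + (0)
Last nonzero remainder: −(45/49)t**2+(180/49)t−405/49. Dividing through by −45/49 gives the monic gcd t**2−4t+9.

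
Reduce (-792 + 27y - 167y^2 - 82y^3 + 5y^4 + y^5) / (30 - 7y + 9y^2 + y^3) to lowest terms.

(-264 - 79y + 6y^2 + y^3)/(10 + y)

Repeated division with remainder:
  y^5 + 5y^4 - 82y^3 - 167y^2 + 27y - 792 = (y^2 - 4y - 39)(y^3 + 9y^2 - 7y + 30) + (126y^2 - 126y + 378)
  y^3 + 9y^2 - 7y + 30 = ((1/126)y + 5/63)(126y^2 - 126y + 378) + (0)
Last nonzero remainder: 126y^2 - 126y + 378. Dividing through by 126 gives the monic gcd y^2 - y + 3.
Cancel y^2 - y + 3 from numerator and denominator to get the reduced form.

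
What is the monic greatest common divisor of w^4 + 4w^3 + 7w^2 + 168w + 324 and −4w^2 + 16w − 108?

w^2 − 4w + 27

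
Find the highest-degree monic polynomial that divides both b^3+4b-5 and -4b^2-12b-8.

1

Euclidean algorithm in ℚ[b]:
  b^3+4b-5 = (-(1/4)b+3/4)(-4b^2-12b-8) + (11b+1)
  -4b^2-12b-8 = (-(4/11)b-128/121)(11b+1) + (-840/121)
  11b+1 = (-(1331/840)b-121/840)(-840/121) + (0)
The last nonzero remainder is the constant -840/121, so the polynomials are coprime and gcd = 1.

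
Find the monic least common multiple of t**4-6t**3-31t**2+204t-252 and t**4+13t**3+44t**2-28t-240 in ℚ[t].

Repeated division with remainder:
  t**4-6t**3-31t**2+204t-252 = (t**4+13t**3+44t**2-28t-240) + (-19t**3-75t**2+232t-12)
  t**4+13t**3+44t**2-28t-240 = (-(1/19)t-172/361)(-19t**3-75t**2+232t-12) + ((7392/361)t**2+(29568/361)t-88704/361)
  -19t**3-75t**2+232t-12 = (-(6859/7392)t+361/7392)((7392/361)t**2+(29568/361)t-88704/361) + (0)
Last nonzero remainder: (7392/361)t**2+(29568/361)t-88704/361. Dividing through by 7392/361 gives the monic gcd t**2+4t-12.
Then lcm(f, g) = f·g / gcd(f, g); expanding and making the result monic gives the answer.

t**6+3t**5-65t**4-195t**3+964t**2+1812t-5040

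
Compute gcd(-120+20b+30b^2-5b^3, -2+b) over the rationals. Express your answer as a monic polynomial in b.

-2+b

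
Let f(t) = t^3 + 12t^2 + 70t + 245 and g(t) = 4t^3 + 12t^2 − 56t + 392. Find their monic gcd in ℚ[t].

Euclidean algorithm in ℚ[t]:
  t^3 + 12t^2 + 70t + 245 = (1/4)(4t^3 + 12t^2 − 56t + 392) + (9t^2 + 84t + 147)
  4t^3 + 12t^2 − 56t + 392 = ((4/9)t − 76/27)(9t^2 + 84t + 147) + ((1036/9)t + 7252/9)
  9t^2 + 84t + 147 = ((81/1036)t + 27/148)((1036/9)t + 7252/9) + (0)
Last nonzero remainder: (1036/9)t + 7252/9. Dividing through by 1036/9 gives the monic gcd t + 7.

t + 7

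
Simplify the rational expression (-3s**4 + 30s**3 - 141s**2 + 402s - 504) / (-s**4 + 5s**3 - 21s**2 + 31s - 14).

Euclidean algorithm in ℚ[s]:
  -3s**4 + 30s**3 - 141s**2 + 402s - 504 = (3)(-s**4 + 5s**3 - 21s**2 + 31s - 14) + (15s**3 - 78s**2 + 309s - 462)
  -s**4 + 5s**3 - 21s**2 + 31s - 14 = (-(1/15)s - 1/75)(15s**3 - 78s**2 + 309s - 462) + (-(36/25)s**2 + (108/25)s - 504/25)
  15s**3 - 78s**2 + 309s - 462 = (-(125/12)s + 275/12)(-(36/25)s**2 + (108/25)s - 504/25) + (0)
Last nonzero remainder: -(36/25)s**2 + (108/25)s - 504/25. Dividing through by -36/25 gives the monic gcd s**2 - 3s + 14.
Cancel s**2 - 3s + 14 from numerator and denominator to get the reduced form.

(3s**2 - 21s + 36)/(s**2 - 2s + 1)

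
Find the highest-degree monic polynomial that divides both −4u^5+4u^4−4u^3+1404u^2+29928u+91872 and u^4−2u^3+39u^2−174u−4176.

u^3+6u^2+87u+522

Repeated division with remainder:
  −4u^5+4u^4−4u^3+1404u^2+29928u+91872 = (−4u−4)(u^4−2u^3+39u^2−174u−4176) + (144u^3+864u^2+12528u+75168)
  u^4−2u^3+39u^2−174u−4176 = ((1/144)u−1/18)(144u^3+864u^2+12528u+75168) + (0)
Last nonzero remainder: 144u^3+864u^2+12528u+75168. Dividing through by 144 gives the monic gcd u^3+6u^2+87u+522.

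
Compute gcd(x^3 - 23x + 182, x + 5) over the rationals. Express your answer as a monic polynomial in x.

Apply the Euclidean algorithm:
  x^3 - 23x + 182 = (x^2 - 5x + 2)(x + 5) + (172)
  x + 5 = ((1/172)x + 5/172)(172) + (0)
The last nonzero remainder is the constant 172, so the polynomials are coprime and gcd = 1.

1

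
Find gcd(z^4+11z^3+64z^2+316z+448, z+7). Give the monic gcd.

z+7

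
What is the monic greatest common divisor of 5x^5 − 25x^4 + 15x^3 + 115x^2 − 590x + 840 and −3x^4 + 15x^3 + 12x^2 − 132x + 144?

x^3 − 3x^2 − 10x + 24

Repeated division with remainder:
  5x^5 − 25x^4 + 15x^3 + 115x^2 − 590x + 840 = (−(5/3)x)(−3x^4 + 15x^3 + 12x^2 − 132x + 144) + (35x^3 − 105x^2 − 350x + 840)
  −3x^4 + 15x^3 + 12x^2 − 132x + 144 = (−(3/35)x + 6/35)(35x^3 − 105x^2 − 350x + 840) + (0)
Last nonzero remainder: 35x^3 − 105x^2 − 350x + 840. Dividing through by 35 gives the monic gcd x^3 − 3x^2 − 10x + 24.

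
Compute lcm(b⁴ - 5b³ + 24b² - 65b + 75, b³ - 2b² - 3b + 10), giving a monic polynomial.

b⁵ - 3b⁴ + 14b³ - 17b² - 55b + 150

Repeated division with remainder:
  b⁴ - 5b³ + 24b² - 65b + 75 = (b - 3)(b³ - 2b² - 3b + 10) + (21b² - 84b + 105)
  b³ - 2b² - 3b + 10 = ((1/21)b + 2/21)(21b² - 84b + 105) + (0)
Last nonzero remainder: 21b² - 84b + 105. Dividing through by 21 gives the monic gcd b² - 4b + 5.
Then lcm(f, g) = f·g / gcd(f, g); expanding and making the result monic gives the answer.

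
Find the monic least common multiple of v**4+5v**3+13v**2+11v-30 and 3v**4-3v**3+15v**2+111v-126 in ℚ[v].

v**6+2v**5+12v**4+42v**3+119v**2+244v-420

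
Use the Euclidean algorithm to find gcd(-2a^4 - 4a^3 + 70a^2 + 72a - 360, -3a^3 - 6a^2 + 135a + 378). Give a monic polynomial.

By polynomial division,
  -2a^4 - 4a^3 + 70a^2 + 72a - 360 = ((2/3)a)(-3a^3 - 6a^2 + 135a + 378) + (-20a^2 - 180a - 360)
  -3a^3 - 6a^2 + 135a + 378 = ((3/20)a - 21/20)(-20a^2 - 180a - 360) + (0)
Last nonzero remainder: -20a^2 - 180a - 360. Dividing through by -20 gives the monic gcd a^2 + 9a + 18.

a^2 + 9a + 18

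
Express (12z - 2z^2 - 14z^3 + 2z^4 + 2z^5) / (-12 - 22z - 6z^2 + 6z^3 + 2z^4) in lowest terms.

Repeated division with remainder:
  2z^5 + 2z^4 - 14z^3 - 2z^2 + 12z = (z - 2)(2z^4 + 6z^3 - 6z^2 - 22z - 12) + (4z^3 + 8z^2 - 20z - 24)
  2z^4 + 6z^3 - 6z^2 - 22z - 12 = ((1/2)z + 1/2)(4z^3 + 8z^2 - 20z - 24) + (0)
Last nonzero remainder: 4z^3 + 8z^2 - 20z - 24. Dividing through by 4 gives the monic gcd z^3 + 2z^2 - 5z - 6.
Cancel z^3 + 2z^2 - 5z - 6 from numerator and denominator to get the reduced form.

(-z + z^2)/(1 + z)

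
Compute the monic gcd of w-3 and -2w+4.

1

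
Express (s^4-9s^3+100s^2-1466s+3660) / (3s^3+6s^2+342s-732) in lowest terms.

(s^2-13s+30)/(3s-6)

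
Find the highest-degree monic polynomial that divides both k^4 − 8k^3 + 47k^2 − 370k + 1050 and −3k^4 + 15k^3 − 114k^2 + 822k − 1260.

k^3 − 3k^2 + 32k − 210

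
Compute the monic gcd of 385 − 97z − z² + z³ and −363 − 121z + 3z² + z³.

Euclidean algorithm in ℚ[z]:
  z³ − z² − 97z + 385 = (z³ + 3z² − 121z − 363) + (−4z² + 24z + 748)
  z³ + 3z² − 121z − 363 = (−(1/4)z − 9/4)(−4z² + 24z + 748) + (120z + 1320)
  −4z² + 24z + 748 = (−(1/30)z + 17/30)(120z + 1320) + (0)
Last nonzero remainder: 120z + 1320. Dividing through by 120 gives the monic gcd z + 11.

11 + z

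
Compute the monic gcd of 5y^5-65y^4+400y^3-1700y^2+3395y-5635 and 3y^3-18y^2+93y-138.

Repeated division with remainder:
  5y^5-65y^4+400y^3-1700y^2+3395y-5635 = ((5/3)y^2-(35/3)y+35/3)(3y^3-18y^2+93y-138) + (-175y^2+700y-4025)
  3y^3-18y^2+93y-138 = (-(3/175)y+6/175)(-175y^2+700y-4025) + (0)
Last nonzero remainder: -175y^2+700y-4025. Dividing through by -175 gives the monic gcd y^2-4y+23.

y^2-4y+23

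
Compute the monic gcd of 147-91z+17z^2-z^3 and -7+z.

By polynomial division,
  -z^3+17z^2-91z+147 = (-z^2+10z-21)(z-7) + (0)
The last nonzero remainder z-7 is already monic.

-7+z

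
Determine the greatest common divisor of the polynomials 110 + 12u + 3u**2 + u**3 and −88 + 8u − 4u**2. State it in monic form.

22 − 2u + u**2

By polynomial division,
  u**3 + 3u**2 + 12u + 110 = (−(1/4)u − 5/4)(−4u**2 + 8u − 88) + (0)
Last nonzero remainder: −4u**2 + 8u − 88. Dividing through by −4 gives the monic gcd u**2 − 2u + 22.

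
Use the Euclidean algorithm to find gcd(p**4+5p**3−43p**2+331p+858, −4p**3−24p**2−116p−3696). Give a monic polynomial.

p+11

Apply the Euclidean algorithm:
  p**4+5p**3−43p**2+331p+858 = (−(1/4)p+1/4)(−4p**3−24p**2−116p−3696) + (−66p**2−564p+1782)
  −4p**3−24p**2−116p−3696 = ((2/33)p−56/363)(−66p**2−564p+1782) + (−(37632/121)p−37632/11)
  −66p**2−564p+1782 = ((1331/6272)p−3267/6272)(−(37632/121)p−37632/11) + (0)
Last nonzero remainder: −(37632/121)p−37632/11. Dividing through by −37632/121 gives the monic gcd p+11.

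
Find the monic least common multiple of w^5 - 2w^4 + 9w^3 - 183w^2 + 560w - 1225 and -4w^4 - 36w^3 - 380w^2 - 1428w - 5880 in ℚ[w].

Euclidean algorithm in ℚ[w]:
  w^5 - 2w^4 + 9w^3 - 183w^2 + 560w - 1225 = (-(1/4)w + 11/4)(-4w^4 - 36w^3 - 380w^2 - 1428w - 5880) + (13w^3 + 505w^2 + 3017w + 14945)
  -4w^4 - 36w^3 - 380w^2 - 1428w - 5880 = (-(4/13)w + 1552/169)(13w^3 + 505w^2 + 3017w + 14945) + (-(691096/169)w^2 - (4146576/169)w - 24188360/169)
  13w^3 + 505w^2 + 3017w + 14945 = (-(2197/691096)w - 10309/98728)(-(691096/169)w^2 - (4146576/169)w - 24188360/169) + (0)
Last nonzero remainder: -(691096/169)w^2 - (4146576/169)w - 24188360/169. Dividing through by -691096/169 gives the monic gcd w^2 + 6w + 35.
Then lcm(f, g) = f·g / gcd(f, g); expanding and making the result monic gives the answer.

w^7 + w^6 + 45w^5 - 240w^4 + 389w^3 - 7231w^2 + 19845w - 51450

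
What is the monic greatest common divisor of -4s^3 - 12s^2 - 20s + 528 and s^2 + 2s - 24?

Euclidean algorithm in ℚ[s]:
  -4s^3 - 12s^2 - 20s + 528 = (-4s - 4)(s^2 + 2s - 24) + (-108s + 432)
  s^2 + 2s - 24 = (-(1/108)s - 1/18)(-108s + 432) + (0)
Last nonzero remainder: -108s + 432. Dividing through by -108 gives the monic gcd s - 4.

s - 4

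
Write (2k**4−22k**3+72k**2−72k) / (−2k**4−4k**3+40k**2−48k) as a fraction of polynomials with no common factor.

(−k**2+9k−18)/(k**2+4k−12)

Apply the Euclidean algorithm:
  2k**4−22k**3+72k**2−72k = (−1)(−2k**4−4k**3+40k**2−48k) + (−26k**3+112k**2−120k)
  −2k**4−4k**3+40k**2−48k = ((1/13)k+82/169)(−26k**3+112k**2−120k) + (−(864/169)k**2+(1728/169)k)
  −26k**3+112k**2−120k = ((2197/432)k−845/72)(−(864/169)k**2+(1728/169)k) + (0)
Last nonzero remainder: −(864/169)k**2+(1728/169)k. Dividing through by −864/169 gives the monic gcd k**2−2k.
Cancel k**2−2k from numerator and denominator to get the reduced form.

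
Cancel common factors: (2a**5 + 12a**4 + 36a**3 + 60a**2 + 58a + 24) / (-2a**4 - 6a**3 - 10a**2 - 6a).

(-a**2 - 3a - 4)/(a)

Repeated division with remainder:
  2a**5 + 12a**4 + 36a**3 + 60a**2 + 58a + 24 = (-a - 3)(-2a**4 - 6a**3 - 10a**2 - 6a) + (8a**3 + 24a**2 + 40a + 24)
  -2a**4 - 6a**3 - 10a**2 - 6a = (-(1/4)a)(8a**3 + 24a**2 + 40a + 24) + (0)
Last nonzero remainder: 8a**3 + 24a**2 + 40a + 24. Dividing through by 8 gives the monic gcd a**3 + 3a**2 + 5a + 3.
Cancel a**3 + 3a**2 + 5a + 3 from numerator and denominator to get the reduced form.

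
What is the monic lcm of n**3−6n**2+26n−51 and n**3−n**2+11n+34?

n**4−4n**3+14n**2+n−102

Euclidean algorithm in ℚ[n]:
  n**3−6n**2+26n−51 = (n**3−n**2+11n+34) + (−5n**2+15n−85)
  n**3−n**2+11n+34 = (−(1/5)n−2/5)(−5n**2+15n−85) + (0)
Last nonzero remainder: −5n**2+15n−85. Dividing through by −5 gives the monic gcd n**2−3n+17.
Then lcm(f, g) = f·g / gcd(f, g); expanding and making the result monic gives the answer.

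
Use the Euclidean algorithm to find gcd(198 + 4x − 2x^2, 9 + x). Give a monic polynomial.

Euclidean algorithm in ℚ[x]:
  −2x^2 + 4x + 198 = (−2x + 22)(x + 9) + (0)
The last nonzero remainder x + 9 is already monic.

9 + x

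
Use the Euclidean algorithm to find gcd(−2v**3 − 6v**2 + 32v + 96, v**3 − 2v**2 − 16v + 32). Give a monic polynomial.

v**2 − 16

Euclidean algorithm in ℚ[v]:
  −2v**3 − 6v**2 + 32v + 96 = (−2)(v**3 − 2v**2 − 16v + 32) + (−10v**2 + 160)
  v**3 − 2v**2 − 16v + 32 = (−(1/10)v + 1/5)(−10v**2 + 160) + (0)
Last nonzero remainder: −10v**2 + 160. Dividing through by −10 gives the monic gcd v**2 − 16.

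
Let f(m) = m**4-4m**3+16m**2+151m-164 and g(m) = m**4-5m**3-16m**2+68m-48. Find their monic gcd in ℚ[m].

By polynomial division,
  m**4-4m**3+16m**2+151m-164 = (m**4-5m**3-16m**2+68m-48) + (m**3+32m**2+83m-116)
  m**4-5m**3-16m**2+68m-48 = (m-37)(m**3+32m**2+83m-116) + (1085m**2+3255m-4340)
  m**3+32m**2+83m-116 = ((1/1085)m+29/1085)(1085m**2+3255m-4340) + (0)
Last nonzero remainder: 1085m**2+3255m-4340. Dividing through by 1085 gives the monic gcd m**2+3m-4.

m**2+3m-4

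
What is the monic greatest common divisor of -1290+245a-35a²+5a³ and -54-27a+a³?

-6+a

By polynomial division,
  5a³-35a²+245a-1290 = (5)(a³-27a-54) + (-35a²+380a-1020)
  a³-27a-54 = (-(1/35)a-76/245)(-35a²+380a-1020) + ((3025/49)a-18150/49)
  -35a²+380a-1020 = (-(343/605)a+1666/605)((3025/49)a-18150/49) + (0)
Last nonzero remainder: (3025/49)a-18150/49. Dividing through by 3025/49 gives the monic gcd a-6.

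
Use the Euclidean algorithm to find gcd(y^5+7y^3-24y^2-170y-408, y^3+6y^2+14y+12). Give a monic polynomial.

Repeated division with remainder:
  y^5+7y^3-24y^2-170y-408 = (y^2-6y+29)(y^3+6y^2+14y+12) + (-126y^2-504y-756)
  y^3+6y^2+14y+12 = (-(1/126)y-1/63)(-126y^2-504y-756) + (0)
Last nonzero remainder: -126y^2-504y-756. Dividing through by -126 gives the monic gcd y^2+4y+6.

y^2+4y+6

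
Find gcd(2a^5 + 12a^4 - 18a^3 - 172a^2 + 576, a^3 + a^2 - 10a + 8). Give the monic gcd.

a^2 + 2a - 8

Repeated division with remainder:
  2a^5 + 12a^4 - 18a^3 - 172a^2 + 576 = (2a^2 + 10a - 8)(a^3 + a^2 - 10a + 8) + (-80a^2 - 160a + 640)
  a^3 + a^2 - 10a + 8 = (-(1/80)a + 1/80)(-80a^2 - 160a + 640) + (0)
Last nonzero remainder: -80a^2 - 160a + 640. Dividing through by -80 gives the monic gcd a^2 + 2a - 8.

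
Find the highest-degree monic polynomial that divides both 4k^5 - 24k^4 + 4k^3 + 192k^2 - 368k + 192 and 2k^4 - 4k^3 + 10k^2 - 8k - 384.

By polynomial division,
  4k^5 - 24k^4 + 4k^3 + 192k^2 - 368k + 192 = (2k - 8)(2k^4 - 4k^3 + 10k^2 - 8k - 384) + (-48k^3 + 288k^2 + 336k - 2880)
  2k^4 - 4k^3 + 10k^2 - 8k - 384 = (-(1/24)k - 1/6)(-48k^3 + 288k^2 + 336k - 2880) + (72k^2 - 72k - 864)
  -48k^3 + 288k^2 + 336k - 2880 = (-(2/3)k + 10/3)(72k^2 - 72k - 864) + (0)
Last nonzero remainder: 72k^2 - 72k - 864. Dividing through by 72 gives the monic gcd k^2 - k - 12.

k^2 - k - 12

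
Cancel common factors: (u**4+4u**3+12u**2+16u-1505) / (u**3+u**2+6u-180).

(u**3+9u**2+57u+301)/(u**2+6u+36)

Repeated division with remainder:
  u**4+4u**3+12u**2+16u-1505 = (u+3)(u**3+u**2+6u-180) + (3u**2+178u-965)
  u**3+u**2+6u-180 = ((1/3)u-175/9)(3u**2+178u-965) + ((34099/9)u-170495/9)
  3u**2+178u-965 = ((27/34099)u+1737/34099)((34099/9)u-170495/9) + (0)
Last nonzero remainder: (34099/9)u-170495/9. Dividing through by 34099/9 gives the monic gcd u-5.
Cancel u-5 from numerator and denominator to get the reduced form.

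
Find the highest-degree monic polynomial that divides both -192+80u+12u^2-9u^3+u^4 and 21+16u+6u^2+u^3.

3+u

By polynomial division,
  u^4-9u^3+12u^2+80u-192 = (u-15)(u^3+6u^2+16u+21) + (86u^2+299u+123)
  u^3+6u^2+16u+21 = ((1/86)u+217/7396)(86u^2+299u+123) + ((42875/7396)u+128625/7396)
  86u^2+299u+123 = ((636056/42875)u+303236/42875)((42875/7396)u+128625/7396) + (0)
Last nonzero remainder: (42875/7396)u+128625/7396. Dividing through by 42875/7396 gives the monic gcd u+3.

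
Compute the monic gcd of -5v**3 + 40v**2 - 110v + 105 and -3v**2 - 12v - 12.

1

Repeated division with remainder:
  -5v**3 + 40v**2 - 110v + 105 = ((5/3)v - 20)(-3v**2 - 12v - 12) + (-330v - 135)
  -3v**2 - 12v - 12 = ((1/110)v + 79/2420)(-330v - 135) + (-3675/484)
  -330v - 135 = ((10648/245)v + 4356/245)(-3675/484) + (0)
The last nonzero remainder is the constant -3675/484, so the polynomials are coprime and gcd = 1.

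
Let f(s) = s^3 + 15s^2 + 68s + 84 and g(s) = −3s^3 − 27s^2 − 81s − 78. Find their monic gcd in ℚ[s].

By polynomial division,
  s^3 + 15s^2 + 68s + 84 = (−1/3)(−3s^3 − 27s^2 − 81s − 78) + (6s^2 + 41s + 58)
  −3s^3 − 27s^2 − 81s − 78 = (−(1/2)s − 13/12)(6s^2 + 41s + 58) + (−(91/12)s − 91/6)
  6s^2 + 41s + 58 = (−(72/91)s − 348/91)(−(91/12)s − 91/6) + (0)
Last nonzero remainder: −(91/12)s − 91/6. Dividing through by −91/12 gives the monic gcd s + 2.

s + 2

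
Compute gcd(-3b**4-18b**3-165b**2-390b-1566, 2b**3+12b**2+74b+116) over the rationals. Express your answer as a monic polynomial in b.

By polynomial division,
  -3b**4-18b**3-165b**2-390b-1566 = (-(3/2)b)(2b**3+12b**2+74b+116) + (-54b**2-216b-1566)
  2b**3+12b**2+74b+116 = (-(1/27)b-2/27)(-54b**2-216b-1566) + (0)
Last nonzero remainder: -54b**2-216b-1566. Dividing through by -54 gives the monic gcd b**2+4b+29.

b**2+4b+29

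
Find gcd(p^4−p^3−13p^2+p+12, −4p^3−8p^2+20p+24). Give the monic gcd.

Repeated division with remainder:
  p^4−p^3−13p^2+p+12 = (−(1/4)p+3/4)(−4p^3−8p^2+20p+24) + (−2p^2−8p−6)
  −4p^3−8p^2+20p+24 = (2p−4)(−2p^2−8p−6) + (0)
Last nonzero remainder: −2p^2−8p−6. Dividing through by −2 gives the monic gcd p^2+4p+3.

p^2+4p+3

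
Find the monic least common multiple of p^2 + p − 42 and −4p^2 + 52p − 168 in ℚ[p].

By polynomial division,
  p^2 + p − 42 = (−1/4)(−4p^2 + 52p − 168) + (14p − 84)
  −4p^2 + 52p − 168 = (−(2/7)p + 2)(14p − 84) + (0)
Last nonzero remainder: 14p − 84. Dividing through by 14 gives the monic gcd p − 6.
Then lcm(f, g) = f·g / gcd(f, g); expanding and making the result monic gives the answer.

p^3 − 6p^2 − 49p + 294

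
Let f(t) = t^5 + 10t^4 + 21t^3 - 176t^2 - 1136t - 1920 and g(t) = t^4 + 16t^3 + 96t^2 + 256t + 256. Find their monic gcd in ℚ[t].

Apply the Euclidean algorithm:
  t^5 + 10t^4 + 21t^3 - 176t^2 - 1136t - 1920 = (t - 6)(t^4 + 16t^3 + 96t^2 + 256t + 256) + (21t^3 + 144t^2 + 144t - 384)
  t^4 + 16t^3 + 96t^2 + 256t + 256 = ((1/21)t + 64/147)(21t^3 + 144t^2 + 144t - 384) + ((1296/49)t^2 + (10368/49)t + 20736/49)
  21t^3 + 144t^2 + 144t - 384 = ((343/432)t - 49/54)((1296/49)t^2 + (10368/49)t + 20736/49) + (0)
Last nonzero remainder: (1296/49)t^2 + (10368/49)t + 20736/49. Dividing through by 1296/49 gives the monic gcd t^2 + 8t + 16.

t^2 + 8t + 16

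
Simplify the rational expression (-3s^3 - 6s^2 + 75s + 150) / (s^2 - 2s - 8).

(-3s^2 + 75)/(s - 4)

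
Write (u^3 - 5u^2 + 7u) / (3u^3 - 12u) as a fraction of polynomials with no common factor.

(u^2 - 5u + 7)/(3u^2 - 12)

Apply the Euclidean algorithm:
  u^3 - 5u^2 + 7u = (1/3)(3u^3 - 12u) + (-5u^2 + 11u)
  3u^3 - 12u = (-(3/5)u - 33/25)(-5u^2 + 11u) + ((63/25)u)
  -5u^2 + 11u = (-(125/63)u + 275/63)((63/25)u) + (0)
Last nonzero remainder: (63/25)u. Dividing through by 63/25 gives the monic gcd u.
Cancel u from numerator and denominator to get the reduced form.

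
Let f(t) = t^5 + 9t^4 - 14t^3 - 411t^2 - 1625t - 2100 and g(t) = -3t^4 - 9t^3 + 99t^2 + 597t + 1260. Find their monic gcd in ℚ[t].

t^2 - 2t - 35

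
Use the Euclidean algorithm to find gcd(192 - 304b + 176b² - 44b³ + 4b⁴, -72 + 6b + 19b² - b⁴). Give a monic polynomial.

Euclidean algorithm in ℚ[b]:
  4b⁴ - 44b³ + 176b² - 304b + 192 = (-4)(-b⁴ + 19b² + 6b - 72) + (-44b³ + 252b² - 280b - 96)
  -b⁴ + 19b² + 6b - 72 = ((1/44)b + 63/484)(-44b³ + 252b² - 280b - 96) + (-(900/121)b² + (5400/121)b - 7200/121)
  -44b³ + 252b² - 280b - 96 = ((1331/225)b + 121/75)(-(900/121)b² + (5400/121)b - 7200/121) + (0)
Last nonzero remainder: -(900/121)b² + (5400/121)b - 7200/121. Dividing through by -900/121 gives the monic gcd b² - 6b + 8.

8 - 6b + b²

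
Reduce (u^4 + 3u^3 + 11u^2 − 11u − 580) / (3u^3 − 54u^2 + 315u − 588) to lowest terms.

Repeated division with remainder:
  u^4 + 3u^3 + 11u^2 − 11u − 580 = ((1/3)u + 7)(3u^3 − 54u^2 + 315u − 588) + (284u^2 − 2020u + 3536)
  3u^3 − 54u^2 + 315u − 588 = ((3/284)u − 2319/20164)(284u^2 − 2020u + 3536) + ((228528/5041)u − 914112/5041)
  284u^2 − 2020u + 3536 = ((357911/57132)u − 1114061/57132)((228528/5041)u − 914112/5041) + (0)
Last nonzero remainder: (228528/5041)u − 914112/5041. Dividing through by 228528/5041 gives the monic gcd u − 4.
Cancel u − 4 from numerator and denominator to get the reduced form.

(u^3 + 7u^2 + 39u + 145)/(3u^2 − 42u + 147)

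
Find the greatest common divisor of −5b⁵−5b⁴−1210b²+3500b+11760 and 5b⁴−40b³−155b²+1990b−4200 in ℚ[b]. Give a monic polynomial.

b²+3b−28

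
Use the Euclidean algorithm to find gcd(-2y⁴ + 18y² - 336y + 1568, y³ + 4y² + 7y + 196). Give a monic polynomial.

y³ + 4y² + 7y + 196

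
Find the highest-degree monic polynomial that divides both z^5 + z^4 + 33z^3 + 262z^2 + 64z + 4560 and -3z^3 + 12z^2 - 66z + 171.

z^2 - z + 19

Euclidean algorithm in ℚ[z]:
  z^5 + z^4 + 33z^3 + 262z^2 + 64z + 4560 = (-(1/3)z^2 - (5/3)z - 31/3)(-3z^3 + 12z^2 - 66z + 171) + (333z^2 - 333z + 6327)
  -3z^3 + 12z^2 - 66z + 171 = (-(1/111)z + 1/37)(333z^2 - 333z + 6327) + (0)
Last nonzero remainder: 333z^2 - 333z + 6327. Dividing through by 333 gives the monic gcd z^2 - z + 19.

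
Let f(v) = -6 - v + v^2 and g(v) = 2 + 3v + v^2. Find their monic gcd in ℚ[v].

By polynomial division,
  v^2 - v - 6 = (v^2 + 3v + 2) + (-4v - 8)
  v^2 + 3v + 2 = (-(1/4)v - 1/4)(-4v - 8) + (0)
Last nonzero remainder: -4v - 8. Dividing through by -4 gives the monic gcd v + 2.

2 + v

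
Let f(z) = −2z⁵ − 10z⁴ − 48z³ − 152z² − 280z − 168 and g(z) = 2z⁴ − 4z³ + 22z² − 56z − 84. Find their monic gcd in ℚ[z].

Euclidean algorithm in ℚ[z]:
  −2z⁵ − 10z⁴ − 48z³ − 152z² − 280z − 168 = (−z − 7)(2z⁴ − 4z³ + 22z² − 56z − 84) + (−54z³ − 54z² − 756z − 756)
  2z⁴ − 4z³ + 22z² − 56z − 84 = (−(1/27)z + 1/9)(−54z³ − 54z² − 756z − 756) + (0)
Last nonzero remainder: −54z³ − 54z² − 756z − 756. Dividing through by −54 gives the monic gcd z³ + z² + 14z + 14.

z³ + z² + 14z + 14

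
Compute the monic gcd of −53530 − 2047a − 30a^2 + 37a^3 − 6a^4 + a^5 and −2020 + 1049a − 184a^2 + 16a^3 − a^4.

Repeated division with remainder:
  a^5 − 6a^4 + 37a^3 − 30a^2 − 2047a − 53530 = (−a − 10)(−a^4 + 16a^3 − 184a^2 + 1049a − 2020) + (13a^3 − 821a^2 + 6423a − 73730)
  −a^4 + 16a^3 − 184a^2 + 1049a − 2020 = (−(1/13)a − 613/169)(13a^3 − 821a^2 + 6423a − 73730) + (−(450870/169)a^2 + (3156090/169)a − 45537870/169)
  13a^3 − 821a^2 + 6423a − 73730 = (−(2197/450870)a + 12337/45087)(−(450870/169)a^2 + (3156090/169)a − 45537870/169) + (0)
Last nonzero remainder: −(450870/169)a^2 + (3156090/169)a − 45537870/169. Dividing through by −450870/169 gives the monic gcd a^2 − 7a + 101.

101 − 7a + a^2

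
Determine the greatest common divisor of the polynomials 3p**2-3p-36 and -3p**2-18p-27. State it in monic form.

p+3

Repeated division with remainder:
  3p**2-3p-36 = (-1)(-3p**2-18p-27) + (-21p-63)
  -3p**2-18p-27 = ((1/7)p+3/7)(-21p-63) + (0)
Last nonzero remainder: -21p-63. Dividing through by -21 gives the monic gcd p+3.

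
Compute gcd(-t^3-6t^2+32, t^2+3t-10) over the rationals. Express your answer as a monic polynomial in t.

t-2

By polynomial division,
  -t^3-6t^2+32 = (-t-3)(t^2+3t-10) + (-t+2)
  t^2+3t-10 = (-t-5)(-t+2) + (0)
Last nonzero remainder: -t+2. Dividing through by -1 gives the monic gcd t-2.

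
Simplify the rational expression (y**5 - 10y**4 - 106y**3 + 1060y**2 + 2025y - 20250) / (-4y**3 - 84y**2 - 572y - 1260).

(-y**3 + 24y**2 - 185y + 450)/(4y + 28)

Euclidean algorithm in ℚ[y]:
  y**5 - 10y**4 - 106y**3 + 1060y**2 + 2025y - 20250 = (-(1/4)y**2 + (31/4)y - 201/2)(-4y**3 - 84y**2 - 572y - 1260) + (-3264y**2 - 45696y - 146880)
  -4y**3 - 84y**2 - 572y - 1260 = ((1/816)y + 7/816)(-3264y**2 - 45696y - 146880) + (0)
Last nonzero remainder: -3264y**2 - 45696y - 146880. Dividing through by -3264 gives the monic gcd y**2 + 14y + 45.
Cancel y**2 + 14y + 45 from numerator and denominator to get the reduced form.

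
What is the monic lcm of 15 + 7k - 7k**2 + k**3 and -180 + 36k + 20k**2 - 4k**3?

Euclidean algorithm in ℚ[k]:
  k**3 - 7k**2 + 7k + 15 = (-1/4)(-4k**3 + 20k**2 + 36k - 180) + (-2k**2 + 16k - 30)
  -4k**3 + 20k**2 + 36k - 180 = (2k + 6)(-2k**2 + 16k - 30) + (0)
Last nonzero remainder: -2k**2 + 16k - 30. Dividing through by -2 gives the monic gcd k**2 - 8k + 15.
Then lcm(f, g) = f·g / gcd(f, g); expanding and making the result monic gives the answer.

45 + 36k - 14k**2 - 4k**3 + k**4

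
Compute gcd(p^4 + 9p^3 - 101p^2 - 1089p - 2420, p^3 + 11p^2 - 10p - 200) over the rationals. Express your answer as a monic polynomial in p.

Euclidean algorithm in ℚ[p]:
  p^4 + 9p^3 - 101p^2 - 1089p - 2420 = (p - 2)(p^3 + 11p^2 - 10p - 200) + (-69p^2 - 909p - 2820)
  p^3 + 11p^2 - 10p - 200 = (-(1/69)p + 50/1587)(-69p^2 - 909p - 2820) + (-(11760/529)p - 58800/529)
  -69p^2 - 909p - 2820 = ((12167/3920)p + 24863/980)(-(11760/529)p - 58800/529) + (0)
Last nonzero remainder: -(11760/529)p - 58800/529. Dividing through by -11760/529 gives the monic gcd p + 5.

p + 5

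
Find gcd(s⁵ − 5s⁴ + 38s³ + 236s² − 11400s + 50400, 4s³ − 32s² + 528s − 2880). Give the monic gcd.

s³ − 8s² + 132s − 720

Repeated division with remainder:
  s⁵ − 5s⁴ + 38s³ + 236s² − 11400s + 50400 = ((1/4)s² + (3/4)s − 35/2)(4s³ − 32s² + 528s − 2880) + (0)
Last nonzero remainder: 4s³ − 32s² + 528s − 2880. Dividing through by 4 gives the monic gcd s³ − 8s² + 132s − 720.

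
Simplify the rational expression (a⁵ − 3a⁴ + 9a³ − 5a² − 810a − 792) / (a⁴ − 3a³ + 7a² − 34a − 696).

(a³ − a² + 31a + 33)/(a² − a + 29)

Apply the Euclidean algorithm:
  a⁵ − 3a⁴ + 9a³ − 5a² − 810a − 792 = (a)(a⁴ − 3a³ + 7a² − 34a − 696) + (2a³ + 29a² − 114a − 792)
  a⁴ − 3a³ + 7a² − 34a − 696 = ((1/2)a − 35/4)(2a³ + 29a² − 114a − 792) + ((1271/4)a² − (1271/2)a − 7626)
  2a³ + 29a² − 114a − 792 = ((8/1271)a + 132/1271)((1271/4)a² − (1271/2)a − 7626) + (0)
Last nonzero remainder: (1271/4)a² − (1271/2)a − 7626. Dividing through by 1271/4 gives the monic gcd a² − 2a − 24.
Cancel a² − 2a − 24 from numerator and denominator to get the reduced form.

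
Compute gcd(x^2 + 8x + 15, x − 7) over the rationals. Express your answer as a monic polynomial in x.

1

Apply the Euclidean algorithm:
  x^2 + 8x + 15 = (x + 15)(x − 7) + (120)
  x − 7 = ((1/120)x − 7/120)(120) + (0)
The last nonzero remainder is the constant 120, so the polynomials are coprime and gcd = 1.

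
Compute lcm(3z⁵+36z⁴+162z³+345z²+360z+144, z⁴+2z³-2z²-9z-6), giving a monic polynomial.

z⁶+10z⁵+30z⁴+7z³-110z²-192z-96

By polynomial division,
  3z⁵+36z⁴+162z³+345z²+360z+144 = (3z+30)(z⁴+2z³-2z²-9z-6) + (108z³+432z²+648z+324)
  z⁴+2z³-2z²-9z-6 = ((1/108)z-1/54)(108z³+432z²+648z+324) + (0)
Last nonzero remainder: 108z³+432z²+648z+324. Dividing through by 108 gives the monic gcd z³+4z²+6z+3.
Then lcm(f, g) = f·g / gcd(f, g); expanding and making the result monic gives the answer.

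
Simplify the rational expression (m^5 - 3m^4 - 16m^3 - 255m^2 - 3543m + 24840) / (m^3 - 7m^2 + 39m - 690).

Apply the Euclidean algorithm:
  m^5 - 3m^4 - 16m^3 - 255m^2 - 3543m + 24840 = (m^2 + 4m - 27)(m^3 - 7m^2 + 39m - 690) + (90m^2 + 270m + 6210)
  m^3 - 7m^2 + 39m - 690 = ((1/90)m - 1/9)(90m^2 + 270m + 6210) + (0)
Last nonzero remainder: 90m^2 + 270m + 6210. Dividing through by 90 gives the monic gcd m^2 + 3m + 69.
Cancel m^2 + 3m + 69 from numerator and denominator to get the reduced form.

(m^3 - 6m^2 - 67m + 360)/(m - 10)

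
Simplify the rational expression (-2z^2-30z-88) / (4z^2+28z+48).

(-z-11)/(2z+6)

Repeated division with remainder:
  -2z^2-30z-88 = (-1/2)(4z^2+28z+48) + (-16z-64)
  4z^2+28z+48 = (-(1/4)z-3/4)(-16z-64) + (0)
Last nonzero remainder: -16z-64. Dividing through by -16 gives the monic gcd z+4.
Cancel z+4 from numerator and denominator to get the reduced form.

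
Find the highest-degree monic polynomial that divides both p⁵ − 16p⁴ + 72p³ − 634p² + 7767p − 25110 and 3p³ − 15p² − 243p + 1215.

p² − 14p + 45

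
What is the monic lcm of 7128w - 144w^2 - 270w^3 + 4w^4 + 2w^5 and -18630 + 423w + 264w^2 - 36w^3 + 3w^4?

Apply the Euclidean algorithm:
  2w^5 + 4w^4 - 270w^3 - 144w^2 + 7128w = ((2/3)w + 28/3)(3w^4 - 36w^3 + 264w^2 + 423w - 18630) + (-110w^3 - 2890w^2 + 15600w + 173880)
  3w^4 - 36w^3 + 264w^2 + 423w - 18630 = (-(3/110)w + 1263/1210)(-110w^3 - 2890w^2 + 15600w + 173880) + ((448431/121)w^2 - (1345293/121)w - 24215274/121)
  -110w^3 - 2890w^2 + 15600w + 173880 = (-(13310/448431)w - 16940/19497)((448431/121)w^2 - (1345293/121)w - 24215274/121) + (0)
Last nonzero remainder: (448431/121)w^2 - (1345293/121)w - 24215274/121. Dividing through by 448431/121 gives the monic gcd w^2 - 3w - 54.
Then lcm(f, g) = f·g / gcd(f, g); expanding and making the result monic gives the answer.

409860w - 40356w^2 - 11313w^3 + 1373w^4 - 38w^5 - 7w^6 + w^7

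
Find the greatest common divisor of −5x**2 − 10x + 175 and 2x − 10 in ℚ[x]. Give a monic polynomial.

Repeated division with remainder:
  −5x**2 − 10x + 175 = (−(5/2)x − 35/2)(2x − 10) + (0)
Last nonzero remainder: 2x − 10. Dividing through by 2 gives the monic gcd x − 5.

x − 5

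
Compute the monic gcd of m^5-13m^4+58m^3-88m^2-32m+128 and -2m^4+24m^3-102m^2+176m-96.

Apply the Euclidean algorithm:
  m^5-13m^4+58m^3-88m^2-32m+128 = (-(1/2)m+1/2)(-2m^4+24m^3-102m^2+176m-96) + (-5m^3+51m^2-168m+176)
  -2m^4+24m^3-102m^2+176m-96 = ((2/5)m-18/25)(-5m^3+51m^2-168m+176) + ((48/25)m^2-(384/25)m+768/25)
  -5m^3+51m^2-168m+176 = (-(125/48)m+275/48)((48/25)m^2-(384/25)m+768/25) + (0)
Last nonzero remainder: (48/25)m^2-(384/25)m+768/25. Dividing through by 48/25 gives the monic gcd m^2-8m+16.

m^2-8m+16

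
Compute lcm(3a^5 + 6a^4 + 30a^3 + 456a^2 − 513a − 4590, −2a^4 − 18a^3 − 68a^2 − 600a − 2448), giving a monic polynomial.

a^7 + 14a^6 + 70a^5 + 344a^4 + 2013a^3 + 1890a^2 − 24516a − 55080

By polynomial division,
  3a^5 + 6a^4 + 30a^3 + 456a^2 − 513a − 4590 = (−(3/2)a + 21/2)(−2a^4 − 18a^3 − 68a^2 − 600a − 2448) + (117a^3 + 270a^2 + 2115a + 21114)
  −2a^4 − 18a^3 − 68a^2 − 600a − 2448 = (−(2/117)a − 58/507)(117a^3 + 270a^2 + 2115a + 21114) + (−(162/169)a^2 + (486/169)a − 5508/169)
  117a^3 + 270a^2 + 2115a + 21114 = (−(2197/18)a − 3887/6)(−(162/169)a^2 + (486/169)a − 5508/169) + (0)
Last nonzero remainder: −(162/169)a^2 + (486/169)a − 5508/169. Dividing through by −162/169 gives the monic gcd a^2 − 3a + 34.
Then lcm(f, g) = f·g / gcd(f, g); expanding and making the result monic gives the answer.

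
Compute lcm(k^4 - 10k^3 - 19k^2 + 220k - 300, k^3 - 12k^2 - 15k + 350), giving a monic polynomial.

k^5 - 17k^4 + 51k^3 + 353k^2 - 1840k + 2100

Repeated division with remainder:
  k^4 - 10k^3 - 19k^2 + 220k - 300 = (k + 2)(k^3 - 12k^2 - 15k + 350) + (20k^2 - 100k - 1000)
  k^3 - 12k^2 - 15k + 350 = ((1/20)k - 7/20)(20k^2 - 100k - 1000) + (0)
Last nonzero remainder: 20k^2 - 100k - 1000. Dividing through by 20 gives the monic gcd k^2 - 5k - 50.
Then lcm(f, g) = f·g / gcd(f, g); expanding and making the result monic gives the answer.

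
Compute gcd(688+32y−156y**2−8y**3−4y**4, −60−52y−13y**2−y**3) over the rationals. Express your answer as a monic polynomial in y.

2+y

Apply the Euclidean algorithm:
  −4y**4−8y**3−156y**2+32y+688 = (4y−44)(−y**3−13y**2−52y−60) + (−520y**2−2016y−1952)
  −y**3−13y**2−52y−60 = ((1/520)y+593/33800)(−520y**2−2016y−1952) + (−(54404/4225)y−108808/4225)
  −520y**2−2016y−1952 = ((549250/13601)y+1030900/13601)(−(54404/4225)y−108808/4225) + (0)
Last nonzero remainder: −(54404/4225)y−108808/4225. Dividing through by −54404/4225 gives the monic gcd y+2.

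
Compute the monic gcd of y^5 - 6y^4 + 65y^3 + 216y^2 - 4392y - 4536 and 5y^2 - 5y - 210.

Euclidean algorithm in ℚ[y]:
  y^5 - 6y^4 + 65y^3 + 216y^2 - 4392y - 4536 = ((1/5)y^3 - y^2 + (102/5)y + 108/5)(5y^2 - 5y - 210) + (0)
Last nonzero remainder: 5y^2 - 5y - 210. Dividing through by 5 gives the monic gcd y^2 - y - 42.

y^2 - y - 42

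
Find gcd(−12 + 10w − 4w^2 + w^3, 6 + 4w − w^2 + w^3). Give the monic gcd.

6 − 2w + w^2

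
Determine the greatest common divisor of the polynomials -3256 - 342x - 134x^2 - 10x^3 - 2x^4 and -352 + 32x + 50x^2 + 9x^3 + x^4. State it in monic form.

Repeated division with remainder:
  -2x^4 - 10x^3 - 134x^2 - 342x - 3256 = (-2)(x^4 + 9x^3 + 50x^2 + 32x - 352) + (8x^3 - 34x^2 - 278x - 3960)
  x^4 + 9x^3 + 50x^2 + 32x - 352 = ((1/8)x + 53/32)(8x^3 - 34x^2 - 278x - 3960) + ((2257/16)x^2 + (15799/16)x + 24827/4)
  8x^3 - 34x^2 - 278x - 3960 = ((128/2257)x - 1440/2257)((2257/16)x^2 + (15799/16)x + 24827/4) + (0)
Last nonzero remainder: (2257/16)x^2 + (15799/16)x + 24827/4. Dividing through by 2257/16 gives the monic gcd x^2 + 7x + 44.

44 + 7x + x^2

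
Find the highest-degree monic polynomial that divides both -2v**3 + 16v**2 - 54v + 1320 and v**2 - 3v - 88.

v - 11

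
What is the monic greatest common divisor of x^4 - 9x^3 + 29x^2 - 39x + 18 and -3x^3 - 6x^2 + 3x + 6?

Euclidean algorithm in ℚ[x]:
  x^4 - 9x^3 + 29x^2 - 39x + 18 = (-(1/3)x + 11/3)(-3x^3 - 6x^2 + 3x + 6) + (52x^2 - 48x - 4)
  -3x^3 - 6x^2 + 3x + 6 = (-(3/52)x - 57/338)(52x^2 - 48x - 4) + (-(900/169)x + 900/169)
  52x^2 - 48x - 4 = (-(2197/225)x - 169/225)(-(900/169)x + 900/169) + (0)
Last nonzero remainder: -(900/169)x + 900/169. Dividing through by -900/169 gives the monic gcd x - 1.

x - 1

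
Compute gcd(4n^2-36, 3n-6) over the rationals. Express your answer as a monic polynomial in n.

1

By polynomial division,
  4n^2-36 = ((4/3)n+8/3)(3n-6) + (-20)
  3n-6 = (-(3/20)n+3/10)(-20) + (0)
The last nonzero remainder is the constant -20, so the polynomials are coprime and gcd = 1.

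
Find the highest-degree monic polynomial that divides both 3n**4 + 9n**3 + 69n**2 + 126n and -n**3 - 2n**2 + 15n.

Euclidean algorithm in ℚ[n]:
  3n**4 + 9n**3 + 69n**2 + 126n = (-3n - 3)(-n**3 - 2n**2 + 15n) + (108n**2 + 171n)
  -n**3 - 2n**2 + 15n = (-(1/108)n - 5/1296)(108n**2 + 171n) + ((2255/144)n)
  108n**2 + 171n = ((15552/2255)n + 24624/2255)((2255/144)n) + (0)
Last nonzero remainder: (2255/144)n. Dividing through by 2255/144 gives the monic gcd n.

n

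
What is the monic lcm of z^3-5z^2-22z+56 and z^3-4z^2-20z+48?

z^4-11z^3+8z^2+188z-336

By polynomial division,
  z^3-5z^2-22z+56 = (z^3-4z^2-20z+48) + (-z^2-2z+8)
  z^3-4z^2-20z+48 = (-z+6)(-z^2-2z+8) + (0)
Last nonzero remainder: -z^2-2z+8. Dividing through by -1 gives the monic gcd z^2+2z-8.
Then lcm(f, g) = f·g / gcd(f, g); expanding and making the result monic gives the answer.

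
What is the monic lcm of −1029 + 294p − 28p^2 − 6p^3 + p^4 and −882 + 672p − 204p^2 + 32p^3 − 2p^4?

Euclidean algorithm in ℚ[p]:
  p^4 − 6p^3 − 28p^2 + 294p − 1029 = (−1/2)(−2p^4 + 32p^3 − 204p^2 + 672p − 882) + (10p^3 − 130p^2 + 630p − 1470)
  −2p^4 + 32p^3 − 204p^2 + 672p − 882 = (−(1/5)p + 3/5)(10p^3 − 130p^2 + 630p − 1470) + (0)
Last nonzero remainder: 10p^3 − 130p^2 + 630p − 1470. Dividing through by 10 gives the monic gcd p^3 − 13p^2 + 63p − 147.
Then lcm(f, g) = f·g / gcd(f, g); expanding and making the result monic gives the answer.

3087 − 1911p + 378p^2 − 10p^3 − 9p^4 + p^5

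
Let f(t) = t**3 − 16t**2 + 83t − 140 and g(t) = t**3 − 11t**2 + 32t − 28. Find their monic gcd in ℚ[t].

Repeated division with remainder:
  t**3 − 16t**2 + 83t − 140 = (t**3 − 11t**2 + 32t − 28) + (−5t**2 + 51t − 112)
  t**3 − 11t**2 + 32t − 28 = (−(1/5)t + 4/25)(−5t**2 + 51t − 112) + ((36/25)t − 252/25)
  −5t**2 + 51t − 112 = (−(125/36)t + 100/9)((36/25)t − 252/25) + (0)
Last nonzero remainder: (36/25)t − 252/25. Dividing through by 36/25 gives the monic gcd t − 7.

t − 7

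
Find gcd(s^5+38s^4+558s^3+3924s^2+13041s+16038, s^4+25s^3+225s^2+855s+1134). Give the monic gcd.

s^3+18s^2+99s+162

Repeated division with remainder:
  s^5+38s^4+558s^3+3924s^2+13041s+16038 = (s+13)(s^4+25s^3+225s^2+855s+1134) + (8s^3+144s^2+792s+1296)
  s^4+25s^3+225s^2+855s+1134 = ((1/8)s+7/8)(8s^3+144s^2+792s+1296) + (0)
Last nonzero remainder: 8s^3+144s^2+792s+1296. Dividing through by 8 gives the monic gcd s^3+18s^2+99s+162.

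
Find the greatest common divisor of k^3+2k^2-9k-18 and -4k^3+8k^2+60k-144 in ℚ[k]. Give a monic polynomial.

Apply the Euclidean algorithm:
  k^3+2k^2-9k-18 = (-1/4)(-4k^3+8k^2+60k-144) + (4k^2+6k-54)
  -4k^3+8k^2+60k-144 = (-k+7/2)(4k^2+6k-54) + (-15k+45)
  4k^2+6k-54 = (-(4/15)k-6/5)(-15k+45) + (0)
Last nonzero remainder: -15k+45. Dividing through by -15 gives the monic gcd k-3.

k-3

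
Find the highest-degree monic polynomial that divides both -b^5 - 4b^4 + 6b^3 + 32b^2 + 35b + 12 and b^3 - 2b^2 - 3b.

By polynomial division,
  -b^5 - 4b^4 + 6b^3 + 32b^2 + 35b + 12 = (-b^2 - 6b - 9)(b^3 - 2b^2 - 3b) + (-4b^2 + 8b + 12)
  b^3 - 2b^2 - 3b = (-(1/4)b)(-4b^2 + 8b + 12) + (0)
Last nonzero remainder: -4b^2 + 8b + 12. Dividing through by -4 gives the monic gcd b^2 - 2b - 3.

b^2 - 2b - 3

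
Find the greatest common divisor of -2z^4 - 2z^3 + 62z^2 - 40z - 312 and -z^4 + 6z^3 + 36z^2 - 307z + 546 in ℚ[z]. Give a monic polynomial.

Apply the Euclidean algorithm:
  -2z^4 - 2z^3 + 62z^2 - 40z - 312 = (2)(-z^4 + 6z^3 + 36z^2 - 307z + 546) + (-14z^3 - 10z^2 + 574z - 1404)
  -z^4 + 6z^3 + 36z^2 - 307z + 546 = ((1/14)z - 47/98)(-14z^3 - 10z^2 + 574z - 1404) + (-(480/49)z^2 + (480/7)z - 6240/49)
  -14z^3 - 10z^2 + 574z - 1404 = ((343/240)z + 441/40)(-(480/49)z^2 + (480/7)z - 6240/49) + (0)
Last nonzero remainder: -(480/49)z^2 + (480/7)z - 6240/49. Dividing through by -480/49 gives the monic gcd z^2 - 7z + 13.

z^2 - 7z + 13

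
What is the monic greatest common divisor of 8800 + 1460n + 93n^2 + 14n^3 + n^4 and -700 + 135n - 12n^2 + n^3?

100 - 5n + n^2

Repeated division with remainder:
  n^4 + 14n^3 + 93n^2 + 1460n + 8800 = (n + 26)(n^3 - 12n^2 + 135n - 700) + (270n^2 - 1350n + 27000)
  n^3 - 12n^2 + 135n - 700 = ((1/270)n - 7/270)(270n^2 - 1350n + 27000) + (0)
Last nonzero remainder: 270n^2 - 1350n + 27000. Dividing through by 270 gives the monic gcd n^2 - 5n + 100.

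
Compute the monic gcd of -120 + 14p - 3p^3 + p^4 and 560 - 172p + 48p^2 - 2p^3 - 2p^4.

-40 + 18p - 6p^2 + p^3

Euclidean algorithm in ℚ[p]:
  p^4 - 3p^3 + 14p - 120 = (-1/2)(-2p^4 - 2p^3 + 48p^2 - 172p + 560) + (-4p^3 + 24p^2 - 72p + 160)
  -2p^4 - 2p^3 + 48p^2 - 172p + 560 = ((1/2)p + 7/2)(-4p^3 + 24p^2 - 72p + 160) + (0)
Last nonzero remainder: -4p^3 + 24p^2 - 72p + 160. Dividing through by -4 gives the monic gcd p^3 - 6p^2 + 18p - 40.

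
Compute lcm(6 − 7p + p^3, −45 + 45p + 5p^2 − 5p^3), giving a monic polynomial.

By polynomial division,
  p^3 − 7p + 6 = (−1/5)(−5p^3 + 5p^2 + 45p − 45) + (p^2 + 2p − 3)
  −5p^3 + 5p^2 + 45p − 45 = (−5p + 15)(p^2 + 2p − 3) + (0)
The last nonzero remainder p^2 + 2p − 3 is already monic.
Then lcm(f, g) = f·g / gcd(f, g); expanding and making the result monic gives the answer.

−18 + 27p − 7p^2 − 3p^3 + p^4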